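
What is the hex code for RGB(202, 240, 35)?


R = 202 → CA (hex)
G = 240 → F0 (hex)
B = 35 → 23 (hex)
Hex = #CAF023


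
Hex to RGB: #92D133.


92 → 146 (R)
D1 → 209 (G)
33 → 51 (B)
= RGB(146, 209, 51)


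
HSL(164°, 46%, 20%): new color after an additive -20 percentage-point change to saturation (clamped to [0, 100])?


Original S = 46%
Adjustment = -20 percentage points
New S = 46 + (-20) = 26
Clamp to [0, 100] → 26
= HSL(164°, 26%, 20%)


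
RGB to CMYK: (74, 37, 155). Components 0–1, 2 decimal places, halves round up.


R'=74/255≈0.2902, G'=37/255≈0.1451, B'=155/255≈0.6078
K = 1 - max(R',G',B') = 1 - 155/255 = 100/255 = 0.39215… → 0.39
(1-R'-K)/(1-K) simplifies to (max-R)/max with max = 155:
C = (155-74)/155 = 81/155 = 0.52258… → 0.52
M = (155-37)/155 = 118/155 = 0.76129… → 0.76
Y = (155-155)/155 = 0/155 = 0 → 0.00
= CMYK(0.52, 0.76, 0.00, 0.39)


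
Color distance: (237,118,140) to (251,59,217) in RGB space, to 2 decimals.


d = √[(R₁-R₂)² + (G₁-G₂)² + (B₁-B₂)²]
d = √[(237-251)² + (118-59)² + (140-217)²]
d = √[196 + 3481 + 5929]
d = √9606
d ≈ 98.01


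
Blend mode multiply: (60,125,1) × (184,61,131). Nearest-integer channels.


Multiply: C = A×B/255, rounded to nearest integer
R: 60×184/255 = 11040/255 ≈ 43.294 → 43
G: 125×61/255 = 7625/255 ≈ 29.902 → 30
B: 1×131/255 = 131/255 ≈ 0.514 → 1
= RGB(43, 30, 1)


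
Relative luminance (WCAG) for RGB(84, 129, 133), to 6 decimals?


Linearize each channel (sRGB transfer function): c = v/255; c_lin = c/12.92 if c ≤ 0.04045, else ((c+0.055)/1.055)^2.4
  R: 84/255 ≈ 0.329412 > 0.04045 → ((0.329412+0.055)/1.055)^2.4 ≈ 0.088656
  G: 129/255 ≈ 0.505882 > 0.04045 → ((0.505882+0.055)/1.055)^2.4 ≈ 0.219526
  B: 133/255 ≈ 0.521569 > 0.04045 → ((0.521569+0.055)/1.055)^2.4 ≈ 0.234551
R_lin = 0.088656, G_lin = 0.219526, B_lin = 0.234551
L = 0.2126×R + 0.7152×G + 0.0722×B
L = 0.2126×0.088656 + 0.7152×0.219526 + 0.0722×0.234551
L ≈ 0.192788


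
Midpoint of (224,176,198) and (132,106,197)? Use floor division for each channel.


Midpoint: each channel = ⌊(C₁+C₂)/2⌋
R: ⌊(224+132)/2⌋ = 178
G: ⌊(176+106)/2⌋ = 141
B: ⌊(198+197)/2⌋ = 197
= RGB(178, 141, 197)


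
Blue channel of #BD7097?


Color: #BD7097
R = BD = 189
G = 70 = 112
B = 97 = 151
Blue = 151


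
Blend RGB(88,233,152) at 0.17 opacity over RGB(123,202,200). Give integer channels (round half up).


C = α×F + (1-α)×B, with 1-α = 0.83
R: 0.17×88 + 0.83×123 = 14.96 + 102.09 = 117.05 → 117
G: 0.17×233 + 0.83×202 = 39.61 + 167.66 = 207.27 → 207
B: 0.17×152 + 0.83×200 = 25.84 + 166.00 = 191.84 → 192
= RGB(117, 207, 192)


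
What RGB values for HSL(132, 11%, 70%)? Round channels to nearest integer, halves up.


H=132°, S=0.11, L=0.70
C = (1-|2L-1|)×S = (1-|0.40|)×0.11 = 0.066
H' = H/60 = 132/60 ≈ 2.2000; X = C×(1-|H' mod 2 - 1|) = 0.0132
m = L - C/2 = 0.70 - 0.033 = 0.667
Sector ⌊H'⌋ = 2 → (R',G',B') = (0.0, 0.066, 0.0132)
RGB = ((R'+m)×255, (G'+m)×255, (B'+m)×255) = (170.085, 186.915, 173.451)
Round half up → RGB(170, 187, 173)


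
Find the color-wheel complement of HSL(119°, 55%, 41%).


Complement = opposite side of color wheel = hue + 180°
H' = (119 + 180) mod 360 = 299°
S and L unchanged.
= HSL(299°, 55%, 41%)


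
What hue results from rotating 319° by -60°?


New hue = (H + rotation) mod 360
New hue = (319 -60) mod 360
= 259 mod 360
= 259°


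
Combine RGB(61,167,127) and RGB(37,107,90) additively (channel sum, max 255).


Additive: each channel = min(255, C₁+C₂)
R: 61+37 = 98 → 98
G: 167+107 = 274 → 255
B: 127+90 = 217 → 217
= RGB(98, 255, 217)


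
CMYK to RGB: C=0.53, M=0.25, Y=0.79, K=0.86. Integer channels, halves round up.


R = 255 × (1-C) × (1-K) = 255 × 0.47 × 0.14 = 16.779 → 17
G = 255 × (1-M) × (1-K) = 255 × 0.75 × 0.14 = 26.775 → 27
B = 255 × (1-Y) × (1-K) = 255 × 0.21 × 0.14 = 7.497 → 7
= RGB(17, 27, 7)


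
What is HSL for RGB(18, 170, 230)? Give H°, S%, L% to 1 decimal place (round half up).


Normalize: R'=18/255≈0.0706, G'=170/255≈0.6667, B'=230/255≈0.9020
Max=230/255, Min=18/255, Δ=Max-Min=212/255
L = (Max+Min)/2 = (230+18)/510 = 248/510 = 0.48627… → L = 48.6%
L ≤ 0.5 → S = Δ/(Max+Min) = 212/(230+18) = 212/248 = 0.85483… → S = 85.5%
(the 1/255 factors cancel in S and H, so raw channel differences can be used)
Max is B' → H = 60 × ((R-G)/Δ + 4) = 60 × ((18-170)/212 + 4)
  -152/212 + 4 = -0.7169… + 4 = 3.2830…
  H = 60 × 3.2830… = 196.981…° → H = 197.0°
= HSL(197.0°, 85.5%, 48.6%)


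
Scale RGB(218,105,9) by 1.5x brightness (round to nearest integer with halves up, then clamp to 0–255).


Multiply each channel by 1.5, round half up, clamp to [0, 255]
R: 218×1.5 = 327 → clamp → 255
G: 105×1.5 = 157.5 → round → 158
B: 9×1.5 = 13.5 → round → 14
= RGB(255, 158, 14)


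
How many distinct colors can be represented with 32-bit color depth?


Colors = 2^bits = 2^32
= 4,294,967,296 colors


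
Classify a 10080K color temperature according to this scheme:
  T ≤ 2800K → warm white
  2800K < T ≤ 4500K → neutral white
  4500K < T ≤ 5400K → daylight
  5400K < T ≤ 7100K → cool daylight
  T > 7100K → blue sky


Temperature: 10080K
10080K > 7100K → blue sky
Classification: blue sky


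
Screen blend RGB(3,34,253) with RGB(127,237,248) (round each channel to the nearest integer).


Screen: C = 255 - (255-A)×(255-B)/255, rounded to nearest integer
R: 255 - (255-3)×(255-127)/255 = 255 - 32256/255 ≈ 255 - 126.494 = 128.506 → 129
G: 255 - (255-34)×(255-237)/255 = 255 - 3978/255 ≈ 255 - 15.600 = 239.400 → 239
B: 255 - (255-253)×(255-248)/255 = 255 - 14/255 ≈ 255 - 0.055 = 254.945 → 255
= RGB(129, 239, 255)


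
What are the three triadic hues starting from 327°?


Triadic: equally spaced at 120° intervals
H1 = 327°
H2 = (327 + 120) mod 360 = 87°
H3 = (327 + 240) mod 360 = 207°
Triadic = 327°, 87°, 207°


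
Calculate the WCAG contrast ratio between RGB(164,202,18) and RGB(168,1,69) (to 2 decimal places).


Linearize each sRGB channel c=v/255: c/12.92 if c ≤ 0.04045 else ((c+0.055)/1.055)^2.4
L = 0.2126×R_lin + 0.7152×G_lin + 0.0722×B_lin
Color 1 (164,202,18):
  R=164: 164/255≈0.6431 > 0.04045 → ((0.6431+0.055)/1.055)^2.4 ≈ 0.37124
  G=202: 202/255≈0.7922 > 0.04045 → ((0.7922+0.055)/1.055)^2.4 ≈ 0.59062
  B=18: 18/255≈0.0706 > 0.04045 → ((0.0706+0.055)/1.055)^2.4 ≈ 0.00605
  L1 = 0.2126×0.37124 + 0.7152×0.59062 + 0.0722×0.00605 ≈ 0.50177
Color 2 (168,1,69):
  R=168: 168/255≈0.6588 > 0.04045 → ((0.6588+0.055)/1.055)^2.4 ≈ 0.39157
  G=1: 1/255≈0.0039 ≤ 0.04045 → 0.0039/12.92 ≈ 0.00030
  B=69: 69/255≈0.2706 > 0.04045 → ((0.2706+0.055)/1.055)^2.4 ≈ 0.05951
  L2 = 0.2126×0.39157 + 0.7152×0.00030 + 0.0722×0.05951 ≈ 0.08776
Lighter = 0.50177, Darker = 0.08776
Ratio = (L_lighter + 0.05) / (L_darker + 0.05)
Ratio = (0.50177 + 0.05) / (0.08776 + 0.05) = 0.55177 / 0.13776 ≈ 4.0053
Ratio ≈ 4.01:1


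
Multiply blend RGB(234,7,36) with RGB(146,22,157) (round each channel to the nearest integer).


Multiply: C = A×B/255, rounded to nearest integer
R: 234×146/255 = 34164/255 ≈ 133.976 → 134
G: 7×22/255 = 154/255 ≈ 0.604 → 1
B: 36×157/255 = 5652/255 ≈ 22.165 → 22
= RGB(134, 1, 22)


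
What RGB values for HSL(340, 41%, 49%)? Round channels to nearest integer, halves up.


H=340°, S=0.41, L=0.49
C = (1-|2L-1|)×S = (1-|-0.02|)×0.41 = 0.4018
H' = H/60 = 340/60 ≈ 5.6667; X = C×(1-|H' mod 2 - 1|) ≈ 0.1339
m = L - C/2 = 0.49 - 0.2009 = 0.2891
Sector ⌊H'⌋ = 5 → (R',G',B') = (0.4018, 0.0, ≈0.1339)
RGB = ((R'+m)×255, (G'+m)×255, (B'+m)×255) = (176.1795, 73.7205, 107.8735)
Round half up → RGB(176, 74, 108)


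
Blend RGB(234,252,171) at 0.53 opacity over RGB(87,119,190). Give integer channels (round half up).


C = α×F + (1-α)×B, with 1-α = 0.47
R: 0.53×234 + 0.47×87 = 124.02 + 40.89 = 164.91 → 165
G: 0.53×252 + 0.47×119 = 133.56 + 55.93 = 189.49 → 189
B: 0.53×171 + 0.47×190 = 90.63 + 89.30 = 179.93 → 180
= RGB(165, 189, 180)


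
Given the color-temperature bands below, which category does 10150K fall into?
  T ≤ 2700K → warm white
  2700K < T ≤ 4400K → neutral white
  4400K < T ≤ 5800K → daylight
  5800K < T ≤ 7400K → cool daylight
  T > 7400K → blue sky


Temperature: 10150K
10150K > 7400K → blue sky
Classification: blue sky


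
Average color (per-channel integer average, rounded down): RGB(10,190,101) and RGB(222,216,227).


Midpoint: each channel = ⌊(C₁+C₂)/2⌋
R: ⌊(10+222)/2⌋ = 116
G: ⌊(190+216)/2⌋ = 203
B: ⌊(101+227)/2⌋ = 164
= RGB(116, 203, 164)


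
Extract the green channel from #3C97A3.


Color: #3C97A3
R = 3C = 60
G = 97 = 151
B = A3 = 163
Green = 151


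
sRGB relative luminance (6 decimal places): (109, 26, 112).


Linearize each channel (sRGB transfer function): c = v/255; c_lin = c/12.92 if c ≤ 0.04045, else ((c+0.055)/1.055)^2.4
  R: 109/255 ≈ 0.427451 > 0.04045 → ((0.427451+0.055)/1.055)^2.4 ≈ 0.152926
  G: 26/255 ≈ 0.101961 > 0.04045 → ((0.101961+0.055)/1.055)^2.4 ≈ 0.010330
  B: 112/255 ≈ 0.439216 > 0.04045 → ((0.439216+0.055)/1.055)^2.4 ≈ 0.162029
R_lin = 0.152926, G_lin = 0.010330, B_lin = 0.162029
L = 0.2126×R + 0.7152×G + 0.0722×B
L = 0.2126×0.152926 + 0.7152×0.010330 + 0.0722×0.162029
L ≈ 0.051599


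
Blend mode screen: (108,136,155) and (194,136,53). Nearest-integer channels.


Screen: C = 255 - (255-A)×(255-B)/255, rounded to nearest integer
R: 255 - (255-108)×(255-194)/255 = 255 - 8967/255 ≈ 255 - 35.165 = 219.835 → 220
G: 255 - (255-136)×(255-136)/255 = 255 - 14161/255 ≈ 255 - 55.533 = 199.467 → 199
B: 255 - (255-155)×(255-53)/255 = 255 - 20200/255 ≈ 255 - 79.216 = 175.784 → 176
= RGB(220, 199, 176)


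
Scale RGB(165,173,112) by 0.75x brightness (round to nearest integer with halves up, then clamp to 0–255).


Multiply each channel by 0.75, round half up, clamp to [0, 255]
R: 165×0.75 = 123.75 → round → 124
G: 173×0.75 = 129.75 → round → 130
B: 112×0.75 = 84
= RGB(124, 130, 84)


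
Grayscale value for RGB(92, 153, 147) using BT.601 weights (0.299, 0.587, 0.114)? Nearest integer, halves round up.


Gray = 0.299×R + 0.587×G + 0.114×B
Gray = 0.299×92 + 0.587×153 + 0.114×147
Gray = 27.508 + 89.811 + 16.758
Gray = 134.077 → round half up → 134
Gray = 134


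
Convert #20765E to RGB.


20 → 32 (R)
76 → 118 (G)
5E → 94 (B)
= RGB(32, 118, 94)


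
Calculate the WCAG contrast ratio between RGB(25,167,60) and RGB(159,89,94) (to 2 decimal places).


Linearize each sRGB channel c=v/255: c/12.92 if c ≤ 0.04045 else ((c+0.055)/1.055)^2.4
L = 0.2126×R_lin + 0.7152×G_lin + 0.0722×B_lin
Color 1 (25,167,60):
  R=25: 25/255≈0.0980 > 0.04045 → ((0.0980+0.055)/1.055)^2.4 ≈ 0.00972
  G=167: 167/255≈0.6549 > 0.04045 → ((0.6549+0.055)/1.055)^2.4 ≈ 0.38643
  B=60: 60/255≈0.2353 > 0.04045 → ((0.2353+0.055)/1.055)^2.4 ≈ 0.04519
  L1 = 0.2126×0.00972 + 0.7152×0.38643 + 0.0722×0.04519 ≈ 0.28170
Color 2 (159,89,94):
  R=159: 159/255≈0.6235 > 0.04045 → ((0.6235+0.055)/1.055)^2.4 ≈ 0.34670
  G=89: 89/255≈0.3490 > 0.04045 → ((0.3490+0.055)/1.055)^2.4 ≈ 0.09990
  B=94: 94/255≈0.3686 > 0.04045 → ((0.3686+0.055)/1.055)^2.4 ≈ 0.11193
  L2 = 0.2126×0.34670 + 0.7152×0.09990 + 0.0722×0.11193 ≈ 0.15324
Lighter = 0.28170, Darker = 0.15324
Ratio = (L_lighter + 0.05) / (L_darker + 0.05)
Ratio = (0.28170 + 0.05) / (0.15324 + 0.05) = 0.33170 / 0.20324 ≈ 1.6321
Ratio ≈ 1.63:1


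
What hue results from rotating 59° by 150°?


New hue = (H + rotation) mod 360
New hue = (59 + 150) mod 360
= 209 mod 360
= 209°


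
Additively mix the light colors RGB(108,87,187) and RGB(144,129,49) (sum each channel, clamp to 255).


Additive: each channel = min(255, C₁+C₂)
R: 108+144 = 252 → 252
G: 87+129 = 216 → 216
B: 187+49 = 236 → 236
= RGB(252, 216, 236)


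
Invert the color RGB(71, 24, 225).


Invert: (255-R, 255-G, 255-B)
R: 255-71 = 184
G: 255-24 = 231
B: 255-225 = 30
= RGB(184, 231, 30)


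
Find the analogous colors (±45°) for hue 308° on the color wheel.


Base hue: 308°
Left analog: (308 - 45) mod 360 = 263°
Right analog: (308 + 45) mod 360 = 353°
Analogous hues = 263° and 353°


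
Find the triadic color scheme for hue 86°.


Triadic: equally spaced at 120° intervals
H1 = 86°
H2 = (86 + 120) mod 360 = 206°
H3 = (86 + 240) mod 360 = 326°
Triadic = 86°, 206°, 326°


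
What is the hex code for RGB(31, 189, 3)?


R = 31 → 1F (hex)
G = 189 → BD (hex)
B = 3 → 03 (hex)
Hex = #1FBD03


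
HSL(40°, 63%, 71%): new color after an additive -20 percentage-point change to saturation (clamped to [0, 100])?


Original S = 63%
Adjustment = -20 percentage points
New S = 63 + (-20) = 43
Clamp to [0, 100] → 43
= HSL(40°, 43%, 71%)


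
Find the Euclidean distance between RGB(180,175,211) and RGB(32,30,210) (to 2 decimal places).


d = √[(R₁-R₂)² + (G₁-G₂)² + (B₁-B₂)²]
d = √[(180-32)² + (175-30)² + (211-210)²]
d = √[21904 + 21025 + 1]
d = √42930
d ≈ 207.20


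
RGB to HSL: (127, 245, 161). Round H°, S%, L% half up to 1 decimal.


Normalize: R'=127/255≈0.4980, G'=245/255≈0.9608, B'=161/255≈0.6314
Max=245/255, Min=127/255, Δ=Max-Min=118/255
L = (Max+Min)/2 = (245+127)/510 = 372/510 = 0.72941… → L = 72.9%
L > 0.5 → S = Δ/(2-Max-Min) = 118/(510-245-127) = 118/138 = 0.85507… → S = 85.5%
(the 1/255 factors cancel in S and H, so raw channel differences can be used)
Max is G' → H = 60 × ((B-R)/Δ + 2) = 60 × ((161-127)/118 + 2)
  34/118 + 2 = 0.2881… + 2 = 2.2881…
  H = 60 × 2.2881… = 137.288…° → H = 137.3°
= HSL(137.3°, 85.5%, 72.9%)


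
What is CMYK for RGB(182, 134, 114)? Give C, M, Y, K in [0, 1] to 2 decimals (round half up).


R'=182/255≈0.7137, G'=134/255≈0.5255, B'=114/255≈0.4471
K = 1 - max(R',G',B') = 1 - 182/255 = 73/255 = 0.28627… → 0.29
(1-R'-K)/(1-K) simplifies to (max-R)/max with max = 182:
C = (182-182)/182 = 0/182 = 0 → 0.00
M = (182-134)/182 = 48/182 = 0.26373… → 0.26
Y = (182-114)/182 = 68/182 = 0.37362… → 0.37
= CMYK(0.00, 0.26, 0.37, 0.29)


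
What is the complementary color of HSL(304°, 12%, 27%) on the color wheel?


Complement = opposite side of color wheel = hue + 180°
H' = (304 + 180) mod 360 = 124°
S and L unchanged.
= HSL(124°, 12%, 27%)


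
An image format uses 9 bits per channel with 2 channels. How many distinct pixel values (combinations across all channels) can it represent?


Total bits = 9 bits/channel × 2 channels = 18 bits
Distinct pixel values = 2^18
= 262,144 pixel values


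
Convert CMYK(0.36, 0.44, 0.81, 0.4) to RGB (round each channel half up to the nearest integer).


R = 255 × (1-C) × (1-K) = 255 × 0.64 × 0.60 = 97.92 → 98
G = 255 × (1-M) × (1-K) = 255 × 0.56 × 0.60 = 85.68 → 86
B = 255 × (1-Y) × (1-K) = 255 × 0.19 × 0.60 = 29.07 → 29
= RGB(98, 86, 29)


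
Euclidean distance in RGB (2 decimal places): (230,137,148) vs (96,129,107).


d = √[(R₁-R₂)² + (G₁-G₂)² + (B₁-B₂)²]
d = √[(230-96)² + (137-129)² + (148-107)²]
d = √[17956 + 64 + 1681]
d = √19701
d ≈ 140.36


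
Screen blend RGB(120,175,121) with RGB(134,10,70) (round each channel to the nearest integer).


Screen: C = 255 - (255-A)×(255-B)/255, rounded to nearest integer
R: 255 - (255-120)×(255-134)/255 = 255 - 16335/255 ≈ 255 - 64.059 = 190.941 → 191
G: 255 - (255-175)×(255-10)/255 = 255 - 19600/255 ≈ 255 - 76.863 = 178.137 → 178
B: 255 - (255-121)×(255-70)/255 = 255 - 24790/255 ≈ 255 - 97.216 = 157.784 → 158
= RGB(191, 178, 158)


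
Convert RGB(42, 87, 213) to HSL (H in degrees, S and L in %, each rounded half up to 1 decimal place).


Normalize: R'=42/255≈0.1647, G'=87/255≈0.3412, B'=213/255≈0.8353
Max=213/255, Min=42/255, Δ=Max-Min=171/255
L = (Max+Min)/2 = (213+42)/510 = 255/510 = 0.5 → L = 50.0%
L ≤ 0.5 → S = Δ/(Max+Min) = 171/(213+42) = 171/255 = 0.67058… → S = 67.1%
(the 1/255 factors cancel in S and H, so raw channel differences can be used)
Max is B' → H = 60 × ((R-G)/Δ + 4) = 60 × ((42-87)/171 + 4)
  -45/171 + 4 = -0.2631… + 4 = 3.7368…
  H = 60 × 3.7368… = 224.210…° → H = 224.2°
= HSL(224.2°, 67.1%, 50.0%)


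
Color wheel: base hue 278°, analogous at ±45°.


Base hue: 278°
Left analog: (278 - 45) mod 360 = 233°
Right analog: (278 + 45) mod 360 = 323°
Analogous hues = 233° and 323°


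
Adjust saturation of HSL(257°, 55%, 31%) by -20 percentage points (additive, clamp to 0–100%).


Original S = 55%
Adjustment = -20 percentage points
New S = 55 + (-20) = 35
Clamp to [0, 100] → 35
= HSL(257°, 35%, 31%)


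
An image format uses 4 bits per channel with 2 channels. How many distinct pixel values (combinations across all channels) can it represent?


Total bits = 4 bits/channel × 2 channels = 8 bits
Distinct pixel values = 2^8
= 256 pixel values


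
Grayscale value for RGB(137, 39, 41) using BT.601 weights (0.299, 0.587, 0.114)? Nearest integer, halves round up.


Gray = 0.299×R + 0.587×G + 0.114×B
Gray = 0.299×137 + 0.587×39 + 0.114×41
Gray = 40.963 + 22.893 + 4.674
Gray = 68.530 → round half up → 69
Gray = 69


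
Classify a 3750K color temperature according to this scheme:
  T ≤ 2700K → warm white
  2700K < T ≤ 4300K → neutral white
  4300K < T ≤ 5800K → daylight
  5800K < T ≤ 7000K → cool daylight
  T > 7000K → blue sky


Temperature: 3750K
2700K < 3750K ≤ 4300K → neutral white
Classification: neutral white


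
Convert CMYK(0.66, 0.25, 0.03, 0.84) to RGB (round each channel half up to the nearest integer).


R = 255 × (1-C) × (1-K) = 255 × 0.34 × 0.16 = 13.872 → 14
G = 255 × (1-M) × (1-K) = 255 × 0.75 × 0.16 = 30.6 → 31
B = 255 × (1-Y) × (1-K) = 255 × 0.97 × 0.16 = 39.576 → 40
= RGB(14, 31, 40)


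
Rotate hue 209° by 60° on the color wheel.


New hue = (H + rotation) mod 360
New hue = (209 + 60) mod 360
= 269 mod 360
= 269°


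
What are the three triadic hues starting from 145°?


Triadic: equally spaced at 120° intervals
H1 = 145°
H2 = (145 + 120) mod 360 = 265°
H3 = (145 + 240) mod 360 = 25°
Triadic = 145°, 265°, 25°


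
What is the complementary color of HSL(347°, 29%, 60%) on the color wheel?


Complement = opposite side of color wheel = hue + 180°
H' = (347 + 180) mod 360 = 167°
S and L unchanged.
= HSL(167°, 29%, 60%)


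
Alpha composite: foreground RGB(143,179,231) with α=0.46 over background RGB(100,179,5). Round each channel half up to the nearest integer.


C = α×F + (1-α)×B, with 1-α = 0.54
R: 0.46×143 + 0.54×100 = 65.78 + 54.00 = 119.78 → 120
G: 0.46×179 + 0.54×179 = 82.34 + 96.66 = 179.00 → 179
B: 0.46×231 + 0.54×5 = 106.26 + 2.70 = 108.96 → 109
= RGB(120, 179, 109)


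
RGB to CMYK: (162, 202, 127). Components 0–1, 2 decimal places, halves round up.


R'=162/255≈0.6353, G'=202/255≈0.7922, B'=127/255≈0.4980
K = 1 - max(R',G',B') = 1 - 202/255 = 53/255 = 0.20784… → 0.21
(1-R'-K)/(1-K) simplifies to (max-R)/max with max = 202:
C = (202-162)/202 = 40/202 = 0.19801… → 0.20
M = (202-202)/202 = 0/202 = 0 → 0.00
Y = (202-127)/202 = 75/202 = 0.37128… → 0.37
= CMYK(0.20, 0.00, 0.37, 0.21)


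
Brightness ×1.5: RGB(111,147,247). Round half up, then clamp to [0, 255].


Multiply each channel by 1.5, round half up, clamp to [0, 255]
R: 111×1.5 = 166.5 → round → 167
G: 147×1.5 = 220.5 → round → 221
B: 247×1.5 = 370.5 → round → 371 → clamp → 255
= RGB(167, 221, 255)


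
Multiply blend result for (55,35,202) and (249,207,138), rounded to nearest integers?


Multiply: C = A×B/255, rounded to nearest integer
R: 55×249/255 = 13695/255 ≈ 53.706 → 54
G: 35×207/255 = 7245/255 ≈ 28.412 → 28
B: 202×138/255 = 27876/255 ≈ 109.318 → 109
= RGB(54, 28, 109)


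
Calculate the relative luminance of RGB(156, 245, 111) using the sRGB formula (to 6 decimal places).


Linearize each channel (sRGB transfer function): c = v/255; c_lin = c/12.92 if c ≤ 0.04045, else ((c+0.055)/1.055)^2.4
  R: 156/255 ≈ 0.611765 > 0.04045 → ((0.611765+0.055)/1.055)^2.4 ≈ 0.332452
  G: 245/255 ≈ 0.960784 > 0.04045 → ((0.960784+0.055)/1.055)^2.4 ≈ 0.913099
  B: 111/255 ≈ 0.435294 > 0.04045 → ((0.435294+0.055)/1.055)^2.4 ≈ 0.158961
R_lin = 0.332452, G_lin = 0.913099, B_lin = 0.158961
L = 0.2126×R + 0.7152×G + 0.0722×B
L = 0.2126×0.332452 + 0.7152×0.913099 + 0.0722×0.158961
L ≈ 0.735204


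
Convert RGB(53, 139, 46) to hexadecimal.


R = 53 → 35 (hex)
G = 139 → 8B (hex)
B = 46 → 2E (hex)
Hex = #358B2E


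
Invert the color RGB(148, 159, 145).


Invert: (255-R, 255-G, 255-B)
R: 255-148 = 107
G: 255-159 = 96
B: 255-145 = 110
= RGB(107, 96, 110)


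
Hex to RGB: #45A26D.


45 → 69 (R)
A2 → 162 (G)
6D → 109 (B)
= RGB(69, 162, 109)


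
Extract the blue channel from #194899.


Color: #194899
R = 19 = 25
G = 48 = 72
B = 99 = 153
Blue = 153


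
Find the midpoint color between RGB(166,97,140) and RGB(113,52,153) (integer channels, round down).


Midpoint: each channel = ⌊(C₁+C₂)/2⌋
R: ⌊(166+113)/2⌋ = 139
G: ⌊(97+52)/2⌋ = 74
B: ⌊(140+153)/2⌋ = 146
= RGB(139, 74, 146)


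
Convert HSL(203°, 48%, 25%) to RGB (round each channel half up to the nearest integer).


H=203°, S=0.48, L=0.25
C = (1-|2L-1|)×S = (1-|-0.50|)×0.48 = 0.24
H' = H/60 = 203/60 ≈ 3.3833; X = C×(1-|H' mod 2 - 1|) = 0.148
m = L - C/2 = 0.25 - 0.12 = 0.13
Sector ⌊H'⌋ = 3 → (R',G',B') = (0.0, 0.148, 0.24)
RGB = ((R'+m)×255, (G'+m)×255, (B'+m)×255) = (33.15, 70.89, 94.35)
Round half up → RGB(33, 71, 94)


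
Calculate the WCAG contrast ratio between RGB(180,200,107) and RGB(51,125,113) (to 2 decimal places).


Linearize each sRGB channel c=v/255: c/12.92 if c ≤ 0.04045 else ((c+0.055)/1.055)^2.4
L = 0.2126×R_lin + 0.7152×G_lin + 0.0722×B_lin
Color 1 (180,200,107):
  R=180: 180/255≈0.7059 > 0.04045 → ((0.7059+0.055)/1.055)^2.4 ≈ 0.45641
  G=200: 200/255≈0.7843 > 0.04045 → ((0.7843+0.055)/1.055)^2.4 ≈ 0.57758
  B=107: 107/255≈0.4196 > 0.04045 → ((0.4196+0.055)/1.055)^2.4 ≈ 0.14703
  L1 = 0.2126×0.45641 + 0.7152×0.57758 + 0.0722×0.14703 ≈ 0.52073
Color 2 (51,125,113):
  R=51: 51/255≈0.2000 > 0.04045 → ((0.2000+0.055)/1.055)^2.4 ≈ 0.03310
  G=125: 125/255≈0.4902 > 0.04045 → ((0.4902+0.055)/1.055)^2.4 ≈ 0.20508
  B=113: 113/255≈0.4431 > 0.04045 → ((0.4431+0.055)/1.055)^2.4 ≈ 0.16513
  L2 = 0.2126×0.03310 + 0.7152×0.20508 + 0.0722×0.16513 ≈ 0.16563
Lighter = 0.52073, Darker = 0.16563
Ratio = (L_lighter + 0.05) / (L_darker + 0.05)
Ratio = (0.52073 + 0.05) / (0.16563 + 0.05) = 0.57073 / 0.21563 ≈ 2.6468
Ratio ≈ 2.65:1


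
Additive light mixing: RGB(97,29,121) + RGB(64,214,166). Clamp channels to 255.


Additive: each channel = min(255, C₁+C₂)
R: 97+64 = 161 → 161
G: 29+214 = 243 → 243
B: 121+166 = 287 → 255
= RGB(161, 243, 255)


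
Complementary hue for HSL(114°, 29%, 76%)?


Complement = opposite side of color wheel = hue + 180°
H' = (114 + 180) mod 360 = 294°
S and L unchanged.
= HSL(294°, 29%, 76%)


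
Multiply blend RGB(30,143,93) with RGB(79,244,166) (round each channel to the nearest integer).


Multiply: C = A×B/255, rounded to nearest integer
R: 30×79/255 = 2370/255 ≈ 9.294 → 9
G: 143×244/255 = 34892/255 ≈ 136.831 → 137
B: 93×166/255 = 15438/255 ≈ 60.541 → 61
= RGB(9, 137, 61)


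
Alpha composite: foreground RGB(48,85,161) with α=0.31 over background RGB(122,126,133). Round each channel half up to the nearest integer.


C = α×F + (1-α)×B, with 1-α = 0.69
R: 0.31×48 + 0.69×122 = 14.88 + 84.18 = 99.06 → 99
G: 0.31×85 + 0.69×126 = 26.35 + 86.94 = 113.29 → 113
B: 0.31×161 + 0.69×133 = 49.91 + 91.77 = 141.68 → 142
= RGB(99, 113, 142)


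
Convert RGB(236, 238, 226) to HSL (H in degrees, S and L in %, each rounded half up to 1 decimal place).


Normalize: R'=236/255≈0.9255, G'=238/255≈0.9333, B'=226/255≈0.8863
Max=238/255, Min=226/255, Δ=Max-Min=12/255
L = (Max+Min)/2 = (238+226)/510 = 464/510 = 0.90980… → L = 91.0%
L > 0.5 → S = Δ/(2-Max-Min) = 12/(510-238-226) = 12/46 = 0.26086… → S = 26.1%
(the 1/255 factors cancel in S and H, so raw channel differences can be used)
Max is G' → H = 60 × ((B-R)/Δ + 2) = 60 × ((226-236)/12 + 2)
  -10/12 + 2 = -0.8333… + 2 = 1.1666…
  H = 60 × 1.1666… = 70° → H = 70.0°
= HSL(70.0°, 26.1%, 91.0%)


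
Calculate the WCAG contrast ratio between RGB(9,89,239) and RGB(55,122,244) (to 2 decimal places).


Linearize each sRGB channel c=v/255: c/12.92 if c ≤ 0.04045 else ((c+0.055)/1.055)^2.4
L = 0.2126×R_lin + 0.7152×G_lin + 0.0722×B_lin
Color 1 (9,89,239):
  R=9: 9/255≈0.0353 ≤ 0.04045 → 0.0353/12.92 ≈ 0.00273
  G=89: 89/255≈0.3490 > 0.04045 → ((0.3490+0.055)/1.055)^2.4 ≈ 0.09990
  B=239: 239/255≈0.9373 > 0.04045 → ((0.9373+0.055)/1.055)^2.4 ≈ 0.86316
  L1 = 0.2126×0.00273 + 0.7152×0.09990 + 0.0722×0.86316 ≈ 0.13435
Color 2 (55,122,244):
  R=55: 55/255≈0.2157 > 0.04045 → ((0.2157+0.055)/1.055)^2.4 ≈ 0.03820
  G=122: 122/255≈0.4784 > 0.04045 → ((0.4784+0.055)/1.055)^2.4 ≈ 0.19462
  B=244: 244/255≈0.9569 > 0.04045 → ((0.9569+0.055)/1.055)^2.4 ≈ 0.90466
  L2 = 0.2126×0.03820 + 0.7152×0.19462 + 0.0722×0.90466 ≈ 0.21263
Lighter = 0.21263, Darker = 0.13435
Ratio = (L_lighter + 0.05) / (L_darker + 0.05)
Ratio = (0.21263 + 0.05) / (0.13435 + 0.05) = 0.26263 / 0.18435 ≈ 1.4246
Ratio ≈ 1.42:1


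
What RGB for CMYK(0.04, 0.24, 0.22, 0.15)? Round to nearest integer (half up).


R = 255 × (1-C) × (1-K) = 255 × 0.96 × 0.85 = 208.08 → 208
G = 255 × (1-M) × (1-K) = 255 × 0.76 × 0.85 = 164.73 → 165
B = 255 × (1-Y) × (1-K) = 255 × 0.78 × 0.85 = 169.065 → 169
= RGB(208, 165, 169)


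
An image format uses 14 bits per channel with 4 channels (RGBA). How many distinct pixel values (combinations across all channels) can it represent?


Total bits = 14 bits/channel × 4 channels = 56 bits
Distinct pixel values = 2^56
= 72,057,594,037,927,936 pixel values


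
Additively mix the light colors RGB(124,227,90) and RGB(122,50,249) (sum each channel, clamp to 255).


Additive: each channel = min(255, C₁+C₂)
R: 124+122 = 246 → 246
G: 227+50 = 277 → 255
B: 90+249 = 339 → 255
= RGB(246, 255, 255)


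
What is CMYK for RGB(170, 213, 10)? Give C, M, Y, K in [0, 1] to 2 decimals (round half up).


R'=170/255≈0.6667, G'=213/255≈0.8353, B'=10/255≈0.0392
K = 1 - max(R',G',B') = 1 - 213/255 = 42/255 = 0.16470… → 0.16
(1-R'-K)/(1-K) simplifies to (max-R)/max with max = 213:
C = (213-170)/213 = 43/213 = 0.20187… → 0.20
M = (213-213)/213 = 0/213 = 0 → 0.00
Y = (213-10)/213 = 203/213 = 0.95305… → 0.95
= CMYK(0.20, 0.00, 0.95, 0.16)


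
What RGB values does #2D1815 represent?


2D → 45 (R)
18 → 24 (G)
15 → 21 (B)
= RGB(45, 24, 21)


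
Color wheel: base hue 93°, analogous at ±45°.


Base hue: 93°
Left analog: (93 - 45) mod 360 = 48°
Right analog: (93 + 45) mod 360 = 138°
Analogous hues = 48° and 138°


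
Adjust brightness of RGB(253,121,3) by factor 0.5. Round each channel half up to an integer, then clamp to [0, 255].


Multiply each channel by 0.5, round half up, clamp to [0, 255]
R: 253×0.5 = 126.5 → round → 127
G: 121×0.5 = 60.5 → round → 61
B: 3×0.5 = 1.5 → round → 2
= RGB(127, 61, 2)


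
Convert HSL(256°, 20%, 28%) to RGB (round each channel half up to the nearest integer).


H=256°, S=0.20, L=0.28
C = (1-|2L-1|)×S = (1-|-0.44|)×0.20 = 0.112
H' = H/60 = 256/60 ≈ 4.2667; X = C×(1-|H' mod 2 - 1|) ≈ 0.0299
m = L - C/2 = 0.28 - 0.056 = 0.224
Sector ⌊H'⌋ = 4 → (R',G',B') = (≈0.0299, 0.0, 0.112)
RGB = ((R'+m)×255, (G'+m)×255, (B'+m)×255) = (64.736, 57.12, 85.68)
Round half up → RGB(65, 57, 86)


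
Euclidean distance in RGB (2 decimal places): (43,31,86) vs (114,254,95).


d = √[(R₁-R₂)² + (G₁-G₂)² + (B₁-B₂)²]
d = √[(43-114)² + (31-254)² + (86-95)²]
d = √[5041 + 49729 + 81]
d = √54851
d ≈ 234.20


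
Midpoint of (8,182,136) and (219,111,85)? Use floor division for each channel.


Midpoint: each channel = ⌊(C₁+C₂)/2⌋
R: ⌊(8+219)/2⌋ = 113
G: ⌊(182+111)/2⌋ = 146
B: ⌊(136+85)/2⌋ = 110
= RGB(113, 146, 110)


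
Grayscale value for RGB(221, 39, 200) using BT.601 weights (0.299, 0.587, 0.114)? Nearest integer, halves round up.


Gray = 0.299×R + 0.587×G + 0.114×B
Gray = 0.299×221 + 0.587×39 + 0.114×200
Gray = 66.079 + 22.893 + 22.800
Gray = 111.772 → round half up → 112
Gray = 112


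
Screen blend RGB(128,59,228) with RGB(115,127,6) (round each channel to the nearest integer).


Screen: C = 255 - (255-A)×(255-B)/255, rounded to nearest integer
R: 255 - (255-128)×(255-115)/255 = 255 - 17780/255 ≈ 255 - 69.725 = 185.275 → 185
G: 255 - (255-59)×(255-127)/255 = 255 - 25088/255 ≈ 255 - 98.384 = 156.616 → 157
B: 255 - (255-228)×(255-6)/255 = 255 - 6723/255 ≈ 255 - 26.365 = 228.635 → 229
= RGB(185, 157, 229)


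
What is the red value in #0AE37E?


Color: #0AE37E
R = 0A = 10
G = E3 = 227
B = 7E = 126
Red = 10


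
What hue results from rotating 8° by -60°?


New hue = (H + rotation) mod 360
New hue = (8 -60) mod 360
= -52 mod 360
= 308°


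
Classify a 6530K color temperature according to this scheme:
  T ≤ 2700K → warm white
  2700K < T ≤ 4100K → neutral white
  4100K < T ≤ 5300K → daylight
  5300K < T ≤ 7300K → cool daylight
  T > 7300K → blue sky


Temperature: 6530K
5300K < 6530K ≤ 7300K → cool daylight
Classification: cool daylight


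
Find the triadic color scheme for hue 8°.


Triadic: equally spaced at 120° intervals
H1 = 8°
H2 = (8 + 120) mod 360 = 128°
H3 = (8 + 240) mod 360 = 248°
Triadic = 8°, 128°, 248°


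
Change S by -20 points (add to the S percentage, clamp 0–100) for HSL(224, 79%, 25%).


Original S = 79%
Adjustment = -20 percentage points
New S = 79 + (-20) = 59
Clamp to [0, 100] → 59
= HSL(224°, 59%, 25%)


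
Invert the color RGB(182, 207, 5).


Invert: (255-R, 255-G, 255-B)
R: 255-182 = 73
G: 255-207 = 48
B: 255-5 = 250
= RGB(73, 48, 250)


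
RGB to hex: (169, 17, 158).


R = 169 → A9 (hex)
G = 17 → 11 (hex)
B = 158 → 9E (hex)
Hex = #A9119E


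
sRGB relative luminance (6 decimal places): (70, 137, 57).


Linearize each channel (sRGB transfer function): c = v/255; c_lin = c/12.92 if c ≤ 0.04045, else ((c+0.055)/1.055)^2.4
  R: 70/255 ≈ 0.274510 > 0.04045 → ((0.274510+0.055)/1.055)^2.4 ≈ 0.061246
  G: 137/255 ≈ 0.537255 > 0.04045 → ((0.537255+0.055)/1.055)^2.4 ≈ 0.250158
  B: 57/255 ≈ 0.223529 > 0.04045 → ((0.223529+0.055)/1.055)^2.4 ≈ 0.040915
R_lin = 0.061246, G_lin = 0.250158, B_lin = 0.040915
L = 0.2126×R + 0.7152×G + 0.0722×B
L = 0.2126×0.061246 + 0.7152×0.250158 + 0.0722×0.040915
L ≈ 0.194888


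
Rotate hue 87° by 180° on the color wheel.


New hue = (H + rotation) mod 360
New hue = (87 + 180) mod 360
= 267 mod 360
= 267°


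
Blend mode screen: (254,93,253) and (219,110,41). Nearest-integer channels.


Screen: C = 255 - (255-A)×(255-B)/255, rounded to nearest integer
R: 255 - (255-254)×(255-219)/255 = 255 - 36/255 ≈ 255 - 0.141 = 254.859 → 255
G: 255 - (255-93)×(255-110)/255 = 255 - 23490/255 ≈ 255 - 92.118 = 162.882 → 163
B: 255 - (255-253)×(255-41)/255 = 255 - 428/255 ≈ 255 - 1.678 = 253.322 → 253
= RGB(255, 163, 253)


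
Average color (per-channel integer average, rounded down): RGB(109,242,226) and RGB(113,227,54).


Midpoint: each channel = ⌊(C₁+C₂)/2⌋
R: ⌊(109+113)/2⌋ = 111
G: ⌊(242+227)/2⌋ = 234
B: ⌊(226+54)/2⌋ = 140
= RGB(111, 234, 140)


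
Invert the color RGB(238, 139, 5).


Invert: (255-R, 255-G, 255-B)
R: 255-238 = 17
G: 255-139 = 116
B: 255-5 = 250
= RGB(17, 116, 250)


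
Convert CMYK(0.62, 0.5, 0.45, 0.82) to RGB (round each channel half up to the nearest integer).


R = 255 × (1-C) × (1-K) = 255 × 0.38 × 0.18 = 17.442 → 17
G = 255 × (1-M) × (1-K) = 255 × 0.50 × 0.18 = 22.95 → 23
B = 255 × (1-Y) × (1-K) = 255 × 0.55 × 0.18 = 25.245 → 25
= RGB(17, 23, 25)


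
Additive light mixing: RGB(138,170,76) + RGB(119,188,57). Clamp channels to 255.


Additive: each channel = min(255, C₁+C₂)
R: 138+119 = 257 → 255
G: 170+188 = 358 → 255
B: 76+57 = 133 → 133
= RGB(255, 255, 133)


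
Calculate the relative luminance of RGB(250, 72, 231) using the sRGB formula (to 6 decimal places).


Linearize each channel (sRGB transfer function): c = v/255; c_lin = c/12.92 if c ≤ 0.04045, else ((c+0.055)/1.055)^2.4
  R: 250/255 ≈ 0.980392 > 0.04045 → ((0.980392+0.055)/1.055)^2.4 ≈ 0.955973
  G: 72/255 ≈ 0.282353 > 0.04045 → ((0.282353+0.055)/1.055)^2.4 ≈ 0.064803
  B: 231/255 ≈ 0.905882 > 0.04045 → ((0.905882+0.055)/1.055)^2.4 ≈ 0.799103
R_lin = 0.955973, G_lin = 0.064803, B_lin = 0.799103
L = 0.2126×R + 0.7152×G + 0.0722×B
L = 0.2126×0.955973 + 0.7152×0.064803 + 0.0722×0.799103
L ≈ 0.307282


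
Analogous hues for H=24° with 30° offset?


Base hue: 24°
Left analog: (24 - 30) mod 360 = 354°
Right analog: (24 + 30) mod 360 = 54°
Analogous hues = 354° and 54°


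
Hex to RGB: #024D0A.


02 → 2 (R)
4D → 77 (G)
0A → 10 (B)
= RGB(2, 77, 10)


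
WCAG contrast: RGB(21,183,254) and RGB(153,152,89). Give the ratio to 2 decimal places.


Linearize each sRGB channel c=v/255: c/12.92 if c ≤ 0.04045 else ((c+0.055)/1.055)^2.4
L = 0.2126×R_lin + 0.7152×G_lin + 0.0722×B_lin
Color 1 (21,183,254):
  R=21: 21/255≈0.0824 > 0.04045 → ((0.0824+0.055)/1.055)^2.4 ≈ 0.00750
  G=183: 183/255≈0.7176 > 0.04045 → ((0.7176+0.055)/1.055)^2.4 ≈ 0.47353
  B=254: 254/255≈0.9961 > 0.04045 → ((0.9961+0.055)/1.055)^2.4 ≈ 0.99110
  L1 = 0.2126×0.00750 + 0.7152×0.47353 + 0.0722×0.99110 ≈ 0.41182
Color 2 (153,152,89):
  R=153: 153/255≈0.6000 > 0.04045 → ((0.6000+0.055)/1.055)^2.4 ≈ 0.31855
  G=152: 152/255≈0.5961 > 0.04045 → ((0.5961+0.055)/1.055)^2.4 ≈ 0.31399
  B=89: 89/255≈0.3490 > 0.04045 → ((0.3490+0.055)/1.055)^2.4 ≈ 0.09990
  L2 = 0.2126×0.31855 + 0.7152×0.31399 + 0.0722×0.09990 ≈ 0.29950
Lighter = 0.41182, Darker = 0.29950
Ratio = (L_lighter + 0.05) / (L_darker + 0.05)
Ratio = (0.41182 + 0.05) / (0.29950 + 0.05) = 0.46182 / 0.34950 ≈ 1.3214
Ratio ≈ 1.32:1


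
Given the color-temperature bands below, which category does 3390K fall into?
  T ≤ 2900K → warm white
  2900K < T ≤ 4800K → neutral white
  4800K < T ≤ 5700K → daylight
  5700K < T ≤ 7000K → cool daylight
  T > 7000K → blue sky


Temperature: 3390K
2900K < 3390K ≤ 4800K → neutral white
Classification: neutral white


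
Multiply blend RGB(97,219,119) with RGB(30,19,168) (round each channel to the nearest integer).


Multiply: C = A×B/255, rounded to nearest integer
R: 97×30/255 = 2910/255 ≈ 11.412 → 11
G: 219×19/255 = 4161/255 ≈ 16.318 → 16
B: 119×168/255 = 19992/255 ≈ 78.400 → 78
= RGB(11, 16, 78)


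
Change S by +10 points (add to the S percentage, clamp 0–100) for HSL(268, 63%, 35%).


Original S = 63%
Adjustment = +10 percentage points
New S = 63 + (10) = 73
Clamp to [0, 100] → 73
= HSL(268°, 73%, 35%)


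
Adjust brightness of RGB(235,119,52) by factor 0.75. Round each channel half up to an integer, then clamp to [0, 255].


Multiply each channel by 0.75, round half up, clamp to [0, 255]
R: 235×0.75 = 176.25 → round → 176
G: 119×0.75 = 89.25 → round → 89
B: 52×0.75 = 39
= RGB(176, 89, 39)


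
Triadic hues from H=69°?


Triadic: equally spaced at 120° intervals
H1 = 69°
H2 = (69 + 120) mod 360 = 189°
H3 = (69 + 240) mod 360 = 309°
Triadic = 69°, 189°, 309°


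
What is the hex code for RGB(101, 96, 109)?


R = 101 → 65 (hex)
G = 96 → 60 (hex)
B = 109 → 6D (hex)
Hex = #65606D


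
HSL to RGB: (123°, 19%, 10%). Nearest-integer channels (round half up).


H=123°, S=0.19, L=0.10
C = (1-|2L-1|)×S = (1-|-0.80|)×0.19 = 0.038
H' = H/60 = 123/60 ≈ 2.0500; X = C×(1-|H' mod 2 - 1|) = 0.0019
m = L - C/2 = 0.10 - 0.019 = 0.081
Sector ⌊H'⌋ = 2 → (R',G',B') = (0.0, 0.038, 0.0019)
RGB = ((R'+m)×255, (G'+m)×255, (B'+m)×255) = (20.655, 30.345, 21.1395)
Round half up → RGB(21, 30, 21)


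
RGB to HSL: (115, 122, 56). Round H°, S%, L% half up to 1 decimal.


Normalize: R'=115/255≈0.4510, G'=122/255≈0.4784, B'=56/255≈0.2196
Max=122/255, Min=56/255, Δ=Max-Min=66/255
L = (Max+Min)/2 = (122+56)/510 = 178/510 = 0.34901… → L = 34.9%
L ≤ 0.5 → S = Δ/(Max+Min) = 66/(122+56) = 66/178 = 0.37078… → S = 37.1%
(the 1/255 factors cancel in S and H, so raw channel differences can be used)
Max is G' → H = 60 × ((B-R)/Δ + 2) = 60 × ((56-115)/66 + 2)
  -59/66 + 2 = -0.8939… + 2 = 1.1060…
  H = 60 × 1.1060… = 66.363…° → H = 66.4°
= HSL(66.4°, 37.1%, 34.9%)


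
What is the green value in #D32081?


Color: #D32081
R = D3 = 211
G = 20 = 32
B = 81 = 129
Green = 32


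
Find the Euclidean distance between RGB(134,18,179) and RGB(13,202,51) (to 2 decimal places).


d = √[(R₁-R₂)² + (G₁-G₂)² + (B₁-B₂)²]
d = √[(134-13)² + (18-202)² + (179-51)²]
d = √[14641 + 33856 + 16384]
d = √64881
d ≈ 254.72


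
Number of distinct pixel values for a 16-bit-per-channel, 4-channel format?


Total bits = 16 bits/channel × 4 channels = 64 bits
Distinct pixel values = 2^64
= 18,446,744,073,709,551,616 pixel values


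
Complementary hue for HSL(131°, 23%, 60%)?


Complement = opposite side of color wheel = hue + 180°
H' = (131 + 180) mod 360 = 311°
S and L unchanged.
= HSL(311°, 23%, 60%)


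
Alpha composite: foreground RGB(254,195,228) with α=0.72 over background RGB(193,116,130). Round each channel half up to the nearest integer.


C = α×F + (1-α)×B, with 1-α = 0.28
R: 0.72×254 + 0.28×193 = 182.88 + 54.04 = 236.92 → 237
G: 0.72×195 + 0.28×116 = 140.40 + 32.48 = 172.88 → 173
B: 0.72×228 + 0.28×130 = 164.16 + 36.40 = 200.56 → 201
= RGB(237, 173, 201)


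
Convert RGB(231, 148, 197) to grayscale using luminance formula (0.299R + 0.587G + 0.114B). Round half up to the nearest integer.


Gray = 0.299×R + 0.587×G + 0.114×B
Gray = 0.299×231 + 0.587×148 + 0.114×197
Gray = 69.069 + 86.876 + 22.458
Gray = 178.403 → round half up → 178
Gray = 178


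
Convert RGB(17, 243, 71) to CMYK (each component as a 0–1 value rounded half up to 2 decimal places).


R'=17/255≈0.0667, G'=243/255≈0.9529, B'=71/255≈0.2784
K = 1 - max(R',G',B') = 1 - 243/255 = 12/255 = 0.04705… → 0.05
(1-R'-K)/(1-K) simplifies to (max-R)/max with max = 243:
C = (243-17)/243 = 226/243 = 0.93004… → 0.93
M = (243-243)/243 = 0/243 = 0 → 0.00
Y = (243-71)/243 = 172/243 = 0.70781… → 0.71
= CMYK(0.93, 0.00, 0.71, 0.05)


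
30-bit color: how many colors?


Colors = 2^bits = 2^30
= 1,073,741,824 colors


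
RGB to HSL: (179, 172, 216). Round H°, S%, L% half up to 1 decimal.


Normalize: R'=179/255≈0.7020, G'=172/255≈0.6745, B'=216/255≈0.8471
Max=216/255, Min=172/255, Δ=Max-Min=44/255
L = (Max+Min)/2 = (216+172)/510 = 388/510 = 0.76078… → L = 76.1%
L > 0.5 → S = Δ/(2-Max-Min) = 44/(510-216-172) = 44/122 = 0.36065… → S = 36.1%
(the 1/255 factors cancel in S and H, so raw channel differences can be used)
Max is B' → H = 60 × ((R-G)/Δ + 4) = 60 × ((179-172)/44 + 4)
  7/44 + 4 = 0.1590… + 4 = 4.1590…
  H = 60 × 4.1590… = 249.545…° → H = 249.5°
= HSL(249.5°, 36.1%, 76.1%)
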